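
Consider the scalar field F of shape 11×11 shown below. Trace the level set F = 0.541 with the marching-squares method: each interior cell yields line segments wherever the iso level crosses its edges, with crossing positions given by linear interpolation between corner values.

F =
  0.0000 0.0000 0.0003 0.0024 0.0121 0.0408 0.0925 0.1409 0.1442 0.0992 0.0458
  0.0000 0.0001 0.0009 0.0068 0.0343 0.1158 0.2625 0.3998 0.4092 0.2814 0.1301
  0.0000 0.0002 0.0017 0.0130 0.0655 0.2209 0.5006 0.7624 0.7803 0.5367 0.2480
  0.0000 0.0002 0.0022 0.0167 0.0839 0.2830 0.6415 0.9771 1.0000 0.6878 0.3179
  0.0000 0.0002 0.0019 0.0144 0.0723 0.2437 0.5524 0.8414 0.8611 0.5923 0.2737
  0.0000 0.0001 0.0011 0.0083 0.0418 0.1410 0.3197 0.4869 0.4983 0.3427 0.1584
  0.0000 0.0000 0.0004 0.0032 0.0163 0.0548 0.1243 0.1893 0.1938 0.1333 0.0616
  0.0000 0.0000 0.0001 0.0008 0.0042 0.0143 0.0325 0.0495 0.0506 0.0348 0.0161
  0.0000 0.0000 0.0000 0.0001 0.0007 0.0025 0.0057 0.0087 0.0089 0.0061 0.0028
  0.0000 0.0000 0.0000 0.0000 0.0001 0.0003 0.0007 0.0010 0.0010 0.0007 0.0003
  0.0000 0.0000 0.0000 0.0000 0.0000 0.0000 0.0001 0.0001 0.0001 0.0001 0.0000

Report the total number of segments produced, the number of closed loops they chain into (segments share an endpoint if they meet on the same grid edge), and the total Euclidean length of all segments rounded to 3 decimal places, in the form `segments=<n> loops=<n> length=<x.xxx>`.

cell (1,6): code 0100 → (1.389,7.000)–(2.000,6.154)
cell (1,7): code 1100 → (1.355,8.000)–(1.389,7.000)
cell (1,8): code 1000 → (2.000,8.982)–(1.355,8.000)
cell (2,5): code 0100 → (2.287,6.000)–(3.000,5.720)
cell (2,6): code 1110 → (2.000,6.154)–(2.287,6.000)
cell (2,8): code 1101 → (2.028,9.000)–(2.000,8.982)
cell (2,9): code 1000 → (3.000,9.397)–(2.028,9.000)
cell (3,5): code 0110 → (3.000,5.720)–(4.000,5.963)
cell (3,9): code 1001 → (4.000,9.161)–(3.000,9.397)
cell (4,5): code 0010 → (4.000,5.963)–(4.049,6.000)
cell (4,6): code 0011 → (4.049,6.000)–(4.847,7.000)
cell (4,7): code 0011 → (4.847,7.000)–(4.882,8.000)
cell (4,8): code 0011 → (4.882,8.000)–(4.206,9.000)
cell (4,9): code 0001 → (4.206,9.000)–(4.000,9.161)
total: 14 segments, chained into 1 closed loop(s), length Σ = 11.260504

segments=14 loops=1 length=11.261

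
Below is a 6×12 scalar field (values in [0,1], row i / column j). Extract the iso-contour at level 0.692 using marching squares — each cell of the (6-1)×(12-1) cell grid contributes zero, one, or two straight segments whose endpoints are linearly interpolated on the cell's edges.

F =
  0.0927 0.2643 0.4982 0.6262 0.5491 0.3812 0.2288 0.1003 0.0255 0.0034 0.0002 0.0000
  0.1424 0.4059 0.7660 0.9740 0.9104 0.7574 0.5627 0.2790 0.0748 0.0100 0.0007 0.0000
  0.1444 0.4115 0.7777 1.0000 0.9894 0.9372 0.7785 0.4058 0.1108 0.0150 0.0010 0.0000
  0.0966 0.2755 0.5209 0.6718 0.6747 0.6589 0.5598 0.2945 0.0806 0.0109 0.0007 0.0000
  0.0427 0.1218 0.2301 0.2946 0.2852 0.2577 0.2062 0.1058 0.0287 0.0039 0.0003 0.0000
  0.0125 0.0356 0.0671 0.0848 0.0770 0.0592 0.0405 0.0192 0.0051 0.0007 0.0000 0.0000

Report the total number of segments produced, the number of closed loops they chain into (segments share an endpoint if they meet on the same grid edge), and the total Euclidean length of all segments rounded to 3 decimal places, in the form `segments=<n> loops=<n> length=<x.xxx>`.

cell (0,1): code 0100 → (0.724,2.000)–(1.000,1.795)
cell (0,2): code 1100 → (0.189,3.000)–(0.724,2.000)
cell (0,3): code 1100 → (0.396,4.000)–(0.189,3.000)
cell (0,4): code 1100 → (0.826,5.000)–(0.396,4.000)
cell (0,5): code 1000 → (1.000,5.336)–(0.826,5.000)
cell (1,1): code 0110 → (1.000,1.795)–(2.000,1.766)
cell (1,5): code 1101 → (1.599,6.000)–(1.000,5.336)
cell (1,6): code 1000 → (2.000,6.232)–(1.599,6.000)
cell (2,1): code 0010 → (2.000,1.766)–(2.334,2.000)
cell (2,2): code 0011 → (2.334,2.000)–(2.938,3.000)
cell (2,3): code 0011 → (2.938,3.000)–(2.945,4.000)
cell (2,4): code 0011 → (2.945,4.000)–(2.881,5.000)
cell (2,5): code 0011 → (2.881,5.000)–(2.396,6.000)
cell (2,6): code 0001 → (2.396,6.000)–(2.000,6.232)
total: 14 segments, chained into 1 closed loop(s), length Σ = 11.472862

segments=14 loops=1 length=11.473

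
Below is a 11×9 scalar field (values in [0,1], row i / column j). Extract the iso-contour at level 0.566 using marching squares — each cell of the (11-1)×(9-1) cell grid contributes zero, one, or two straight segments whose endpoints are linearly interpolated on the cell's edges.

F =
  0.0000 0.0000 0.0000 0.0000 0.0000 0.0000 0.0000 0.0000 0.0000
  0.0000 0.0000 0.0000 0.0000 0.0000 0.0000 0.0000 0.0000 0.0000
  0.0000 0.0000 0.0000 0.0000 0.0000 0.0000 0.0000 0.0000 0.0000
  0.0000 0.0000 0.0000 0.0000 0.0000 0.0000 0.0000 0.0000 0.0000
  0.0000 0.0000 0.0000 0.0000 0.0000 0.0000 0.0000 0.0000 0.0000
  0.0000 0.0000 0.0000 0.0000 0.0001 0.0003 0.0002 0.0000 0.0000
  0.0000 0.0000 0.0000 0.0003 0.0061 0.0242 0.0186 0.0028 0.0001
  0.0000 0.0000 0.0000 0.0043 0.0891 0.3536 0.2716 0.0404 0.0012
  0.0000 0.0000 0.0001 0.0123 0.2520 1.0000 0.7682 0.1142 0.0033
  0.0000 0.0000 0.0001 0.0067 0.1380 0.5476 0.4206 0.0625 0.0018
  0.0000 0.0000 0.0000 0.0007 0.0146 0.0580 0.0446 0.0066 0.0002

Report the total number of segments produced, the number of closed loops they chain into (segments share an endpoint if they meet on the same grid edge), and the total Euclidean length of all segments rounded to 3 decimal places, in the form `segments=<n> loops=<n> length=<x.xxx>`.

cell (7,4): code 0100 → (7.329,5.000)–(8.000,4.420)
cell (7,5): code 1100 → (7.593,6.000)–(7.329,5.000)
cell (7,6): code 1000 → (8.000,6.309)–(7.593,6.000)
cell (8,4): code 0010 → (8.000,4.420)–(8.959,5.000)
cell (8,5): code 0011 → (8.959,5.000)–(8.582,6.000)
cell (8,6): code 0001 → (8.582,6.000)–(8.000,6.309)
total: 6 segments, chained into 1 closed loop(s), length Σ = 5.281779

segments=6 loops=1 length=5.282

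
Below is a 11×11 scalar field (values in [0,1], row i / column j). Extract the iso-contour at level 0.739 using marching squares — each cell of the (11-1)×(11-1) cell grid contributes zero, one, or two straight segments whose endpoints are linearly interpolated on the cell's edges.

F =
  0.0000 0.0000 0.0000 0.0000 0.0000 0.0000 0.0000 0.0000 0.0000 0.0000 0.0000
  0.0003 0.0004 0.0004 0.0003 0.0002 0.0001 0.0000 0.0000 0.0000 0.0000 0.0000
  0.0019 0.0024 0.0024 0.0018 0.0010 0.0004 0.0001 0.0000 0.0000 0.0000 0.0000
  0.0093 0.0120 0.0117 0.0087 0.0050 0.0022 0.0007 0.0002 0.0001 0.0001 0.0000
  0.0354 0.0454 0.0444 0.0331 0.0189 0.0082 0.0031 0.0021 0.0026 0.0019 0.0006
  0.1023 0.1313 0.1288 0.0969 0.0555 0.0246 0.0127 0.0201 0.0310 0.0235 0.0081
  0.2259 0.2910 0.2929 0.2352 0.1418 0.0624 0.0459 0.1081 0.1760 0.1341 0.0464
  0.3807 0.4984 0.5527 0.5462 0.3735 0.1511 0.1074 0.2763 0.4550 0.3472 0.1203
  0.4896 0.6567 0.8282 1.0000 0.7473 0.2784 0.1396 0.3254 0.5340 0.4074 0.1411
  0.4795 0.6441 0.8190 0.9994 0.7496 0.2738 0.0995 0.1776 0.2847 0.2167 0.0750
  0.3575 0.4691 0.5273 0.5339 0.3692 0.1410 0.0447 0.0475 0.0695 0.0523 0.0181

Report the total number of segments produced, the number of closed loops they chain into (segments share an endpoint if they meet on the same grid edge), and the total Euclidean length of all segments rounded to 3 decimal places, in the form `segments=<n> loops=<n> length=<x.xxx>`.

segments=10 loops=1 length=7.558

cell (7,1): code 0100 → (7.676,2.000)–(8.000,1.480)
cell (7,2): code 1100 → (7.425,3.000)–(7.676,2.000)
cell (7,3): code 1100 → (7.978,4.000)–(7.425,3.000)
cell (7,4): code 1000 → (8.000,4.018)–(7.978,4.000)
cell (8,1): code 0110 → (8.000,1.480)–(9.000,1.543)
cell (8,4): code 1001 → (9.000,4.022)–(8.000,4.018)
cell (9,1): code 0010 → (9.000,1.543)–(9.274,2.000)
cell (9,2): code 0011 → (9.274,2.000)–(9.559,3.000)
cell (9,3): code 0011 → (9.559,3.000)–(9.028,4.000)
cell (9,4): code 0001 → (9.028,4.000)–(9.000,4.022)
total: 10 segments, chained into 1 closed loop(s), length Σ = 7.558177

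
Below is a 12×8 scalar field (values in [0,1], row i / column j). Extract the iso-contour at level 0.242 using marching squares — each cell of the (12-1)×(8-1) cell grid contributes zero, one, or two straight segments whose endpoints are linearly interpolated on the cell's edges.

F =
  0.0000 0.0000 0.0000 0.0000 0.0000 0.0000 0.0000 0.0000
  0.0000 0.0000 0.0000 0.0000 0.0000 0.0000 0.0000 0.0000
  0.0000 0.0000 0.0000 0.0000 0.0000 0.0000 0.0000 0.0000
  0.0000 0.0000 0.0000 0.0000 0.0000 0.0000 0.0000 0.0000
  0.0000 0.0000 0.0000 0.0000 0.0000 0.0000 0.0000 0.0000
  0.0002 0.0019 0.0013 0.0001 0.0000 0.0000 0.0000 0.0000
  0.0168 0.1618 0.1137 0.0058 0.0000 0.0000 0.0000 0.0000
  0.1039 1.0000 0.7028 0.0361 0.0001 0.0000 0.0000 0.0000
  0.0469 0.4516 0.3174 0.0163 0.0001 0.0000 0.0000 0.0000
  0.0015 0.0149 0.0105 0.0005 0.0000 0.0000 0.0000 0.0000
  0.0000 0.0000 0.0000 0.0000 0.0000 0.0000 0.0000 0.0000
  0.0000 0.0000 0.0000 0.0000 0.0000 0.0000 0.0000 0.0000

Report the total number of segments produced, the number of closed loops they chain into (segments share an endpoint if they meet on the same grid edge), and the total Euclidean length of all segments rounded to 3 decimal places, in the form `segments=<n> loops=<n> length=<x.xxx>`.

cell (6,0): code 0100 → (6.096,1.000)–(7.000,0.154)
cell (6,1): code 1100 → (6.218,2.000)–(6.096,1.000)
cell (6,2): code 1000 → (7.000,2.691)–(6.218,2.000)
cell (7,0): code 0110 → (7.000,0.154)–(8.000,0.482)
cell (7,2): code 1001 → (8.000,2.250)–(7.000,2.691)
cell (8,0): code 0010 → (8.000,0.482)–(8.480,1.000)
cell (8,1): code 0011 → (8.480,1.000)–(8.246,2.000)
cell (8,2): code 0001 → (8.246,2.000)–(8.000,2.250)
total: 8 segments, chained into 1 closed loop(s), length Σ = 7.518757

segments=8 loops=1 length=7.519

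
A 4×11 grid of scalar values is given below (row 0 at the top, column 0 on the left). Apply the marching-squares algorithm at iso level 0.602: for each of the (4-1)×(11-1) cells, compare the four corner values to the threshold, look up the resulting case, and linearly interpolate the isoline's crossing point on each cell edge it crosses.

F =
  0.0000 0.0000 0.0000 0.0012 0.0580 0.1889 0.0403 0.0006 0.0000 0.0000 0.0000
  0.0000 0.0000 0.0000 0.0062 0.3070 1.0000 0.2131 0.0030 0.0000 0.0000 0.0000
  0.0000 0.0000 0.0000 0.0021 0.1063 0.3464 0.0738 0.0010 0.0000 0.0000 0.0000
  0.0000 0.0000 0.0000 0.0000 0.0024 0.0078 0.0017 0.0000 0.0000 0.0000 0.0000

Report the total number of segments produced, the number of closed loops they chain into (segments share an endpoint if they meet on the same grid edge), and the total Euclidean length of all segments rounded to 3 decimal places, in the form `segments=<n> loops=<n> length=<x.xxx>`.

segments=4 loops=1 length=3.089

cell (0,4): code 0100 → (0.509,5.000)–(1.000,4.426)
cell (0,5): code 1000 → (1.000,5.506)–(0.509,5.000)
cell (1,4): code 0010 → (1.000,4.426)–(1.609,5.000)
cell (1,5): code 0001 → (1.609,5.000)–(1.000,5.506)
total: 4 segments, chained into 1 closed loop(s), length Σ = 3.088719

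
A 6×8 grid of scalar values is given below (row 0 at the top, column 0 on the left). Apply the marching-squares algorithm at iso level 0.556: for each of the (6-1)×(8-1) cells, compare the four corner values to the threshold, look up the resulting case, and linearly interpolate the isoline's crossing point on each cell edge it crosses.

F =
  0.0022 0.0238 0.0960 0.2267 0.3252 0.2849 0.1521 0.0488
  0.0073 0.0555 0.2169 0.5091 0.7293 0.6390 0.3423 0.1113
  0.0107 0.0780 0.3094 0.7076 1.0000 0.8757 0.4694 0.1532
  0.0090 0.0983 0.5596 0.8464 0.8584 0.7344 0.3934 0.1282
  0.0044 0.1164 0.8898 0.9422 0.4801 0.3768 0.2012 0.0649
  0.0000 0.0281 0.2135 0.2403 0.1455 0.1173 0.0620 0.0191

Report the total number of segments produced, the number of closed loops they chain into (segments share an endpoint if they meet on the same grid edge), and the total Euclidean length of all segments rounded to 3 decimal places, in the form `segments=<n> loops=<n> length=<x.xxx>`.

cell (0,3): code 0100 → (0.571,4.000)–(1.000,3.213)
cell (0,4): code 1100 → (0.766,5.000)–(0.571,4.000)
cell (0,5): code 1000 → (1.000,5.280)–(0.766,5.000)
cell (1,2): code 0100 → (1.236,3.000)–(2.000,2.619)
cell (1,3): code 1110 → (1.000,3.213)–(1.236,3.000)
cell (1,5): code 1001 → (2.000,5.787)–(1.000,5.280)
cell (2,1): code 0100 → (2.986,2.000)–(3.000,1.992)
cell (2,2): code 1110 → (2.000,2.619)–(2.986,2.000)
cell (2,5): code 1001 → (3.000,5.523)–(2.000,5.787)
cell (3,1): code 0110 → (3.000,1.992)–(4.000,1.568)
cell (3,3): code 1011 → (4.000,3.836)–(3.799,4.000)
cell (3,4): code 0011 → (3.799,4.000)–(3.499,5.000)
cell (3,5): code 0001 → (3.499,5.000)–(3.000,5.523)
cell (4,1): code 0010 → (4.000,1.568)–(4.494,2.000)
cell (4,2): code 0011 → (4.494,2.000)–(4.550,3.000)
cell (4,3): code 0001 → (4.550,3.000)–(4.000,3.836)
total: 16 segments, chained into 1 closed loop(s), length Σ = 12.557565

segments=16 loops=1 length=12.558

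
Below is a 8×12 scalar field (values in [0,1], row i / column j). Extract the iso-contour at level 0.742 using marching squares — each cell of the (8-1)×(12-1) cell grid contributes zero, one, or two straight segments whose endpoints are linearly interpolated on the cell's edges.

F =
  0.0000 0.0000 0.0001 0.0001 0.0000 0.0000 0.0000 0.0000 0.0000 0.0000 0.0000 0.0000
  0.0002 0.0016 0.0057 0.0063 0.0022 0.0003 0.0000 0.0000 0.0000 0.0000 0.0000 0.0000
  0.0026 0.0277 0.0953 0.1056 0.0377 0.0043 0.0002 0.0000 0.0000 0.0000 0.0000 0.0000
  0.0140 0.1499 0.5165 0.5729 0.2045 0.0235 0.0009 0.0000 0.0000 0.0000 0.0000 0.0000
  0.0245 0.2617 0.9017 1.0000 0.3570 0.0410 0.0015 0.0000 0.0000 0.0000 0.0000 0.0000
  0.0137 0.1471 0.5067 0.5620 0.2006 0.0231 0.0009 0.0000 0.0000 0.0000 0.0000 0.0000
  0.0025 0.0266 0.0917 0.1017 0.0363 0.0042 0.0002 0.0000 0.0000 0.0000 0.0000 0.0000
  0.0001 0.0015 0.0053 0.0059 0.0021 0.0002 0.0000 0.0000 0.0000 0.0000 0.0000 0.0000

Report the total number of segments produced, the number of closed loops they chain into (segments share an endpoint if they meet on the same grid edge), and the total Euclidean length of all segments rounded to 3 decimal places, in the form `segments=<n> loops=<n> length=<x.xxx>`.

segments=6 loops=1 length=4.432

cell (3,1): code 0100 → (3.585,2.000)–(4.000,1.750)
cell (3,2): code 1100 → (3.396,3.000)–(3.585,2.000)
cell (3,3): code 1000 → (4.000,3.401)–(3.396,3.000)
cell (4,1): code 0010 → (4.000,1.750)–(4.404,2.000)
cell (4,2): code 0011 → (4.404,2.000)–(4.589,3.000)
cell (4,3): code 0001 → (4.589,3.000)–(4.000,3.401)
total: 6 segments, chained into 1 closed loop(s), length Σ = 4.431622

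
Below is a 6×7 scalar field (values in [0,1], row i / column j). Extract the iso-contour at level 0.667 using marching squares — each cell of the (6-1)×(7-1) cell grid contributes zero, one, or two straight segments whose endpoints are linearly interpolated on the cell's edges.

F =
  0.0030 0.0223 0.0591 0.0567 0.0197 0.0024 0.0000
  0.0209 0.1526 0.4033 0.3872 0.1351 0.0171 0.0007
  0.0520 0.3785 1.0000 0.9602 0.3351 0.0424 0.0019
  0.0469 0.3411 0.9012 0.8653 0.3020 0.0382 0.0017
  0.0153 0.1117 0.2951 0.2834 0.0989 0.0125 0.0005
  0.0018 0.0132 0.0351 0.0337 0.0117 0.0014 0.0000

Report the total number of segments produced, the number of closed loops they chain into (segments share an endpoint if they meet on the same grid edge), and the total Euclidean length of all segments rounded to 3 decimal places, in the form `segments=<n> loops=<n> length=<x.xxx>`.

segments=8 loops=1 length=6.543

cell (1,1): code 0100 → (1.442,2.000)–(2.000,1.464)
cell (1,2): code 1100 → (1.488,3.000)–(1.442,2.000)
cell (1,3): code 1000 → (2.000,3.469)–(1.488,3.000)
cell (2,1): code 0110 → (2.000,1.464)–(3.000,1.582)
cell (2,3): code 1001 → (3.000,3.352)–(2.000,3.469)
cell (3,1): code 0010 → (3.000,1.582)–(3.386,2.000)
cell (3,2): code 0011 → (3.386,2.000)–(3.341,3.000)
cell (3,3): code 0001 → (3.341,3.000)–(3.000,3.352)
total: 8 segments, chained into 1 closed loop(s), length Σ = 6.542919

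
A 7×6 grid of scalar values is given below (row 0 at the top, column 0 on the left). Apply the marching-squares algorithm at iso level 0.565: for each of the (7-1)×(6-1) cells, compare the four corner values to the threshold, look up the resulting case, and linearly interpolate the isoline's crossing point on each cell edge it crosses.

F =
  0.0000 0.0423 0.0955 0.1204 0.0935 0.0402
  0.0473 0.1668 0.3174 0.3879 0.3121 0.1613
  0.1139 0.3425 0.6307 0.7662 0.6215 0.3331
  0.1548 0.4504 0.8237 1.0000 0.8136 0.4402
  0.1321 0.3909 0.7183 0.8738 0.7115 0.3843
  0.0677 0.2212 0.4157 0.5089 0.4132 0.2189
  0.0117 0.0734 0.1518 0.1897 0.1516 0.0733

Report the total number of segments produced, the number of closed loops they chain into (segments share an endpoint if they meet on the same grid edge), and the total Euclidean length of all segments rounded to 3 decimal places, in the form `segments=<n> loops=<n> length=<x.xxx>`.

segments=12 loops=1 length=10.415

cell (1,1): code 0100 → (1.790,2.000)–(2.000,1.772)
cell (1,2): code 1100 → (1.468,3.000)–(1.790,2.000)
cell (1,3): code 1100 → (1.817,4.000)–(1.468,3.000)
cell (1,4): code 1000 → (2.000,4.196)–(1.817,4.000)
cell (2,1): code 0110 → (2.000,1.772)–(3.000,1.307)
cell (2,4): code 1001 → (3.000,4.666)–(2.000,4.196)
cell (3,1): code 0110 → (3.000,1.307)–(4.000,1.532)
cell (3,4): code 1001 → (4.000,4.448)–(3.000,4.666)
cell (4,1): code 0010 → (4.000,1.532)–(4.507,2.000)
cell (4,2): code 0011 → (4.507,2.000)–(4.846,3.000)
cell (4,3): code 0011 → (4.846,3.000)–(4.491,4.000)
cell (4,4): code 0001 → (4.491,4.000)–(4.000,4.448)
total: 12 segments, chained into 1 closed loop(s), length Σ = 10.415311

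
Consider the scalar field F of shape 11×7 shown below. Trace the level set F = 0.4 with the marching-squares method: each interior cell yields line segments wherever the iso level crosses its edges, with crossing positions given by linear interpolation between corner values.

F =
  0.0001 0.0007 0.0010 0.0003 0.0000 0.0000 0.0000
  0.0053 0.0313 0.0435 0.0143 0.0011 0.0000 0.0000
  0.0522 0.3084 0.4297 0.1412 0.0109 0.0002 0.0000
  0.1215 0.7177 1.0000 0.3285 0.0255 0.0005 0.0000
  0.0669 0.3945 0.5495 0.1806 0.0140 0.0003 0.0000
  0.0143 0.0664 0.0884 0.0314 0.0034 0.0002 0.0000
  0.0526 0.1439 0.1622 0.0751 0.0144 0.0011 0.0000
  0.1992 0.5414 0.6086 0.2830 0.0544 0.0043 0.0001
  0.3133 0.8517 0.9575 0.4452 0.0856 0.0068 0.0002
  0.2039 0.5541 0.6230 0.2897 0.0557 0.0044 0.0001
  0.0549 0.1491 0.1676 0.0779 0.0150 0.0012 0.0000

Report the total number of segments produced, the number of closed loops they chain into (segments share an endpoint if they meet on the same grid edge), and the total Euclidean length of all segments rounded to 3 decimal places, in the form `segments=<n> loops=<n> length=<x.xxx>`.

cell (1,1): code 0100 → (1.923,2.000)–(2.000,1.755)
cell (1,2): code 1000 → (2.000,2.103)–(1.923,2.000)
cell (2,0): code 0100 → (2.224,1.000)–(3.000,0.467)
cell (2,1): code 1110 → (2.000,1.755)–(2.224,1.000)
cell (2,2): code 1001 → (3.000,2.894)–(2.000,2.103)
cell (3,0): code 0010 → (3.000,0.467)–(3.983,1.000)
cell (3,1): code 0111 → (3.983,1.000)–(4.000,1.035)
cell (3,2): code 1001 → (4.000,2.405)–(3.000,2.894)
cell (4,1): code 0010 → (4.000,1.035)–(4.324,2.000)
cell (4,2): code 0001 → (4.324,2.000)–(4.000,2.405)
cell (6,0): code 0100 → (6.644,1.000)–(7.000,0.587)
cell (6,1): code 1100 → (6.533,2.000)–(6.644,1.000)
cell (6,2): code 1000 → (7.000,2.641)–(6.533,2.000)
cell (7,0): code 0110 → (7.000,0.587)–(8.000,0.161)
cell (7,2): code 1101 → (7.721,3.000)–(7.000,2.641)
cell (7,3): code 1000 → (8.000,3.126)–(7.721,3.000)
cell (8,0): code 0110 → (8.000,0.161)–(9.000,0.560)
cell (8,2): code 1011 → (9.000,2.669)–(8.291,3.000)
cell (8,3): code 0001 → (8.291,3.000)–(8.000,3.126)
cell (9,0): code 0010 → (9.000,0.560)–(9.380,1.000)
cell (9,1): code 0011 → (9.380,1.000)–(9.490,2.000)
cell (9,2): code 0001 → (9.490,2.000)–(9.000,2.669)
total: 22 segments, chained into 2 closed loop(s), length Σ = 16.331594

segments=22 loops=2 length=16.332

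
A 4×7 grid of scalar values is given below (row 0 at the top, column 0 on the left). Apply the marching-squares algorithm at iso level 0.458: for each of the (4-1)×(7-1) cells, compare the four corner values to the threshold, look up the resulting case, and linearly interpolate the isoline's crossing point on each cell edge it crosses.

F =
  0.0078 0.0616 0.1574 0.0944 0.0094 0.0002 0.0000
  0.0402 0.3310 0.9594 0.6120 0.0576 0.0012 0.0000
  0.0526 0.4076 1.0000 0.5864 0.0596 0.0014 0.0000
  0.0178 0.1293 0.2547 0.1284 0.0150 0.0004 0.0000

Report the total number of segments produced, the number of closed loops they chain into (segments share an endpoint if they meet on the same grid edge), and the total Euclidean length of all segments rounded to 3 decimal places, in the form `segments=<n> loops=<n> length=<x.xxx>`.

cell (0,1): code 0100 → (0.375,2.000)–(1.000,1.202)
cell (0,2): code 1100 → (0.702,3.000)–(0.375,2.000)
cell (0,3): code 1000 → (1.000,3.278)–(0.702,3.000)
cell (1,1): code 0110 → (1.000,1.202)–(2.000,1.085)
cell (1,3): code 1001 → (2.000,3.244)–(1.000,3.278)
cell (2,1): code 0010 → (2.000,1.085)–(2.727,2.000)
cell (2,2): code 0011 → (2.727,2.000)–(2.280,3.000)
cell (2,3): code 0001 → (2.280,3.000)–(2.000,3.244)
total: 8 segments, chained into 1 closed loop(s), length Σ = 7.115942

segments=8 loops=1 length=7.116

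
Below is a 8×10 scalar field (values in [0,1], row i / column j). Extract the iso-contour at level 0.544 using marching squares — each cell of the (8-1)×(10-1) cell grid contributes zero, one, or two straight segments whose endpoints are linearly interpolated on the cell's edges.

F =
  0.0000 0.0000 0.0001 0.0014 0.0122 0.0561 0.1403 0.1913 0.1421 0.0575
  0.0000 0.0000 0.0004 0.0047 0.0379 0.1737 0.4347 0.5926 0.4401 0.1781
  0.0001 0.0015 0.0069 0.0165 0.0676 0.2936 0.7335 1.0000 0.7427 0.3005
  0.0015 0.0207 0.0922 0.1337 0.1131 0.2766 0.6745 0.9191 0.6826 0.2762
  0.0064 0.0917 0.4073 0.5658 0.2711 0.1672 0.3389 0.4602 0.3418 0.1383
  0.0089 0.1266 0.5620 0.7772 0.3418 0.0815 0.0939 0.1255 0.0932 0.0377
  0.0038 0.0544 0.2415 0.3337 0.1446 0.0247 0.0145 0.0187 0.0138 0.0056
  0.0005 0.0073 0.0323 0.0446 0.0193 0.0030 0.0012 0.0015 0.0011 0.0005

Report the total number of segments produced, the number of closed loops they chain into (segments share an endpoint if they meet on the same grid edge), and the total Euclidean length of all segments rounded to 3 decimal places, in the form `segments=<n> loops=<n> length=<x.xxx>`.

cell (0,6): code 0100 → (0.879,7.000)–(1.000,6.692)
cell (0,7): code 1000 → (1.000,7.319)–(0.879,7.000)
cell (1,5): code 0100 → (1.366,6.000)–(2.000,5.569)
cell (1,6): code 1110 → (1.000,6.692)–(1.366,6.000)
cell (1,7): code 1101 → (1.343,8.000)–(1.000,7.319)
cell (1,8): code 1000 → (2.000,8.449)–(1.343,8.000)
cell (2,5): code 0110 → (2.000,5.569)–(3.000,5.672)
cell (2,8): code 1001 → (3.000,8.341)–(2.000,8.449)
cell (3,2): code 0100 → (3.950,3.000)–(4.000,2.862)
cell (3,3): code 1000 → (4.000,3.074)–(3.950,3.000)
cell (3,5): code 0010 → (3.000,5.672)–(3.389,6.000)
cell (3,6): code 0011 → (3.389,6.000)–(3.817,7.000)
cell (3,7): code 0011 → (3.817,7.000)–(3.407,8.000)
cell (3,8): code 0001 → (3.407,8.000)–(3.000,8.341)
cell (4,1): code 0100 → (4.884,2.000)–(5.000,1.959)
cell (4,2): code 1110 → (4.000,2.862)–(4.884,2.000)
cell (4,3): code 1001 → (5.000,3.536)–(4.000,3.074)
cell (5,1): code 0010 → (5.000,1.959)–(5.056,2.000)
cell (5,2): code 0011 → (5.056,2.000)–(5.526,3.000)
cell (5,3): code 0001 → (5.526,3.000)–(5.000,3.536)
total: 20 segments, chained into 2 closed loop(s), length Σ = 13.620271

segments=20 loops=2 length=13.620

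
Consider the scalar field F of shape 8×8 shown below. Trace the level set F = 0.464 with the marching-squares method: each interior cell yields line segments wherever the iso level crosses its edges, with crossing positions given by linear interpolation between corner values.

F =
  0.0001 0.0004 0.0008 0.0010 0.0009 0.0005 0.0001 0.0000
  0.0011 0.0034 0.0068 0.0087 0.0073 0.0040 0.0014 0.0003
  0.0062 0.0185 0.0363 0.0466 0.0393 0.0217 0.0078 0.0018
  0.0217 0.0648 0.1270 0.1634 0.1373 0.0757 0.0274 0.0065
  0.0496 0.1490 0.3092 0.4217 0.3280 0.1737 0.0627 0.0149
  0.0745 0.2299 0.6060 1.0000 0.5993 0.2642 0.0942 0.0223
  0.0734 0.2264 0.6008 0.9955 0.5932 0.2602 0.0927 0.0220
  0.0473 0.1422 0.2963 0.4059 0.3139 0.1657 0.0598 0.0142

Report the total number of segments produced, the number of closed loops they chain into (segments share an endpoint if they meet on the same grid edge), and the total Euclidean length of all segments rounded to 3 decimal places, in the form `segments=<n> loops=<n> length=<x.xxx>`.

cell (4,1): code 0100 → (4.522,2.000)–(5.000,1.622)
cell (4,2): code 1100 → (4.073,3.000)–(4.522,2.000)
cell (4,3): code 1100 → (4.501,4.000)–(4.073,3.000)
cell (4,4): code 1000 → (5.000,4.404)–(4.501,4.000)
cell (5,1): code 0110 → (5.000,1.622)–(6.000,1.635)
cell (5,4): code 1001 → (6.000,4.388)–(5.000,4.404)
cell (6,1): code 0010 → (6.000,1.635)–(6.449,2.000)
cell (6,2): code 0011 → (6.449,2.000)–(6.901,3.000)
cell (6,3): code 0011 → (6.901,3.000)–(6.463,4.000)
cell (6,4): code 0001 → (6.463,4.000)–(6.000,4.388)
total: 10 segments, chained into 1 closed loop(s), length Σ = 8.807467

segments=10 loops=1 length=8.807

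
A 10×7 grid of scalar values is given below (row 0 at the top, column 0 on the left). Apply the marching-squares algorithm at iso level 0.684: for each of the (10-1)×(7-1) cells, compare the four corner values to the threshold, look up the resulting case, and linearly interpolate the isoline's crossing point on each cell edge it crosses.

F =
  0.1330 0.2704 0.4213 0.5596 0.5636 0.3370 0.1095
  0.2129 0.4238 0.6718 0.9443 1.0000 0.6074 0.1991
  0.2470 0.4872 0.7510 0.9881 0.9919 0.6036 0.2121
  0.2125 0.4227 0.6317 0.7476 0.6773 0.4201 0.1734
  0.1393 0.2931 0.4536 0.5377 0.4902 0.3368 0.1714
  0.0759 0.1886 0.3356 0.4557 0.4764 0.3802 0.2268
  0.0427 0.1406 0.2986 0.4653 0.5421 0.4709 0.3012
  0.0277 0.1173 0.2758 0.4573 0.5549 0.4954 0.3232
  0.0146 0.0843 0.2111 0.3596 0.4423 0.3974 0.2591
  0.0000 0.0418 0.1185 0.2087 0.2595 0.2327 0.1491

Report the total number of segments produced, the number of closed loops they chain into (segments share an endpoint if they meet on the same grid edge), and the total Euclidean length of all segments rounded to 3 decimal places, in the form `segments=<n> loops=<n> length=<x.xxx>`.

cell (0,2): code 0100 → (0.323,3.000)–(1.000,2.045)
cell (0,3): code 1100 → (0.276,4.000)–(0.323,3.000)
cell (0,4): code 1000 → (1.000,4.805)–(0.276,4.000)
cell (1,1): code 0100 → (1.154,2.000)–(2.000,1.746)
cell (1,2): code 1110 → (1.000,2.045)–(1.154,2.000)
cell (1,4): code 1001 → (2.000,4.793)–(1.000,4.805)
cell (2,1): code 0010 → (2.000,1.746)–(2.562,2.000)
cell (2,2): code 0111 → (2.562,2.000)–(3.000,2.451)
cell (2,3): code 1011 → (3.000,3.905)–(2.979,4.000)
cell (2,4): code 0001 → (2.979,4.000)–(2.000,4.793)
cell (3,2): code 0010 → (3.000,2.451)–(3.303,3.000)
cell (3,3): code 0001 → (3.303,3.000)–(3.000,3.905)
total: 12 segments, chained into 1 closed loop(s), length Σ = 9.481848

segments=12 loops=1 length=9.482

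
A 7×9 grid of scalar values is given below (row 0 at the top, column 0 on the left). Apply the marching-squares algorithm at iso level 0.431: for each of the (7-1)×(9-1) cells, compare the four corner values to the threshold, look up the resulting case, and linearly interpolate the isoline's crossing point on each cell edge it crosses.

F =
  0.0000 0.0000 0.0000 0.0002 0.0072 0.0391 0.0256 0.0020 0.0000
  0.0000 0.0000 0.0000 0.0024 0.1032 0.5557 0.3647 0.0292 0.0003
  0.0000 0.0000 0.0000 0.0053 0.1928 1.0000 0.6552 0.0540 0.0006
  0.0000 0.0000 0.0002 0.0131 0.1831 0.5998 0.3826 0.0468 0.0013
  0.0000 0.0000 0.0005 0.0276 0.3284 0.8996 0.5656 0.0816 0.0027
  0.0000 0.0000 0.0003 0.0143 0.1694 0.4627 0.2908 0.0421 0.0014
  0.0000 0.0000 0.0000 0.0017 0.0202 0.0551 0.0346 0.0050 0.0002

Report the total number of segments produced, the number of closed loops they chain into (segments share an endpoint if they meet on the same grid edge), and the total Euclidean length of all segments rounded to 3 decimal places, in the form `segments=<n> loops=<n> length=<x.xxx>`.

cell (0,4): code 0100 → (0.759,5.000)–(1.000,4.724)
cell (0,5): code 1000 → (1.000,5.653)–(0.759,5.000)
cell (1,4): code 0110 → (1.000,4.724)–(2.000,4.295)
cell (1,5): code 1101 → (1.228,6.000)–(1.000,5.653)
cell (1,6): code 1000 → (2.000,6.373)–(1.228,6.000)
cell (2,4): code 0110 → (2.000,4.295)–(3.000,4.595)
cell (2,5): code 1011 → (3.000,5.777)–(2.822,6.000)
cell (2,6): code 0001 → (2.822,6.000)–(2.000,6.373)
cell (3,4): code 0110 → (3.000,4.595)–(4.000,4.180)
cell (3,5): code 1101 → (3.264,6.000)–(3.000,5.777)
cell (3,6): code 1000 → (4.000,6.278)–(3.264,6.000)
cell (4,4): code 0110 → (4.000,4.180)–(5.000,4.892)
cell (4,5): code 1011 → (5.000,5.184)–(4.490,6.000)
cell (4,6): code 0001 → (4.490,6.000)–(4.000,6.278)
cell (5,4): code 0010 → (5.000,4.892)–(5.078,5.000)
cell (5,5): code 0001 → (5.078,5.000)–(5.000,5.184)
total: 16 segments, chained into 1 closed loop(s), length Σ = 10.956508

segments=16 loops=1 length=10.957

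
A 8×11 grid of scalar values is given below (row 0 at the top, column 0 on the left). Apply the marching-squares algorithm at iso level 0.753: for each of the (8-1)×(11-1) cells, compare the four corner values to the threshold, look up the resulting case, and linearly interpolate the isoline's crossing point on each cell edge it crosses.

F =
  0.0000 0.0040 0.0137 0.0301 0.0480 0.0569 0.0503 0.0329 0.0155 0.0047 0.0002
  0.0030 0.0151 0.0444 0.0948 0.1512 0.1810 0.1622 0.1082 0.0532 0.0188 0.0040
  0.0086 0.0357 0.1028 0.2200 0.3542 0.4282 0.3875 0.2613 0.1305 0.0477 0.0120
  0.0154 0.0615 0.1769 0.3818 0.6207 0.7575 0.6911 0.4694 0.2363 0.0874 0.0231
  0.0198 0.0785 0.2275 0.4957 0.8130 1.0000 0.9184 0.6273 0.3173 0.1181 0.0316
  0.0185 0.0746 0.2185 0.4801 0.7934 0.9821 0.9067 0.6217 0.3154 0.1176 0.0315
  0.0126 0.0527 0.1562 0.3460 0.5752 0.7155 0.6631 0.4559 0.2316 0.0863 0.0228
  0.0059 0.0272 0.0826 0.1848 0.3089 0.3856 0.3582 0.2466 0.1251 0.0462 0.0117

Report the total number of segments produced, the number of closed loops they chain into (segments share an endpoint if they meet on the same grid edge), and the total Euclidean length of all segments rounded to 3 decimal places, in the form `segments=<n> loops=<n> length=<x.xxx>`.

cell (2,4): code 0100 → (2.986,5.000)–(3.000,4.967)
cell (2,5): code 1000 → (3.000,5.068)–(2.986,5.000)
cell (3,3): code 0100 → (3.688,4.000)–(4.000,3.811)
cell (3,4): code 1110 → (3.000,4.967)–(3.688,4.000)
cell (3,5): code 1101 → (3.272,6.000)–(3.000,5.068)
cell (3,6): code 1000 → (4.000,6.568)–(3.272,6.000)
cell (4,3): code 0110 → (4.000,3.811)–(5.000,3.871)
cell (4,6): code 1001 → (5.000,6.539)–(4.000,6.568)
cell (5,3): code 0010 → (5.000,3.871)–(5.185,4.000)
cell (5,4): code 0011 → (5.185,4.000)–(5.859,5.000)
cell (5,5): code 0011 → (5.859,5.000)–(5.631,6.000)
cell (5,6): code 0001 → (5.631,6.000)–(5.000,6.539)
total: 12 segments, chained into 1 closed loop(s), length Σ = 8.840536

segments=12 loops=1 length=8.841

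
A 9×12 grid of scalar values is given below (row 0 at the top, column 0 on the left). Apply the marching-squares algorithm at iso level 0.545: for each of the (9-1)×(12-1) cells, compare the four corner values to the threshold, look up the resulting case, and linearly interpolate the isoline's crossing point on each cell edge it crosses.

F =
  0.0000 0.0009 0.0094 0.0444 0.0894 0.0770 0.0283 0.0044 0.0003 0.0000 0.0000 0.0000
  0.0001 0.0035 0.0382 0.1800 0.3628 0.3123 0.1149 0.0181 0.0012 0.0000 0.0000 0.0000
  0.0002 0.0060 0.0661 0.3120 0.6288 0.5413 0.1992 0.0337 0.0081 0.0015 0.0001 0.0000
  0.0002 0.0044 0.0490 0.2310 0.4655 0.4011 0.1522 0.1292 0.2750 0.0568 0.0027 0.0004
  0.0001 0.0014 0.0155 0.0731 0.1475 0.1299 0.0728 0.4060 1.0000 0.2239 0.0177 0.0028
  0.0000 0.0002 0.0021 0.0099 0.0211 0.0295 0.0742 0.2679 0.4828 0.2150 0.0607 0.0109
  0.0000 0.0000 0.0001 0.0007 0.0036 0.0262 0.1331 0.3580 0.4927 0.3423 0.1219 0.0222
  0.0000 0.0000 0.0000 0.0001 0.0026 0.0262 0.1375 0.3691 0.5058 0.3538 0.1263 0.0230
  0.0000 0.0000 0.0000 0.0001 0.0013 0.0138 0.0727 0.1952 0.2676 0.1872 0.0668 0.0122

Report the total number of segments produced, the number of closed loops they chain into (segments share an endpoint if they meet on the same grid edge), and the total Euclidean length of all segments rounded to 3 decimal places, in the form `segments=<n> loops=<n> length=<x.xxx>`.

cell (1,3): code 0100 → (1.685,4.000)–(2.000,3.735)
cell (1,4): code 1000 → (2.000,4.958)–(1.685,4.000)
cell (2,3): code 0010 → (2.000,3.735)–(2.513,4.000)
cell (2,4): code 0001 → (2.513,4.000)–(2.000,4.958)
cell (3,7): code 0100 → (3.372,8.000)–(4.000,7.234)
cell (3,8): code 1000 → (4.000,8.586)–(3.372,8.000)
cell (4,7): code 0010 → (4.000,7.234)–(4.880,8.000)
cell (4,8): code 0001 → (4.880,8.000)–(4.000,8.586)
total: 8 segments, chained into 2 closed loop(s), length Σ = 7.156173

segments=8 loops=2 length=7.156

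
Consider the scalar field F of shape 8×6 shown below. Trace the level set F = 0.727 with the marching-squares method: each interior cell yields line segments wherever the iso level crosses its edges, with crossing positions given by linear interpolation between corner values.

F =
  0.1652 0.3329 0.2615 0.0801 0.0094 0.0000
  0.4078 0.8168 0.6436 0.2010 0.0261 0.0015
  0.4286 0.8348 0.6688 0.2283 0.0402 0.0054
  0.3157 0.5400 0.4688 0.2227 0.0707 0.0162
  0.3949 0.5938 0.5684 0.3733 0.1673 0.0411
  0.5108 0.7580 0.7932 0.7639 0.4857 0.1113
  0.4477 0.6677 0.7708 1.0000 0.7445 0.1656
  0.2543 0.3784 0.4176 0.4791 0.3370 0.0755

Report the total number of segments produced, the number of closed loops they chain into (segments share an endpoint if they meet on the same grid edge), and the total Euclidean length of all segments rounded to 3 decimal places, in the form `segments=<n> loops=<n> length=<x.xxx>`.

cell (0,0): code 0100 → (0.814,1.000)–(1.000,0.780)
cell (0,1): code 1000 → (1.000,1.518)–(0.814,1.000)
cell (1,0): code 0110 → (1.000,0.780)–(2.000,0.735)
cell (1,1): code 1001 → (2.000,1.649)–(1.000,1.518)
cell (2,0): code 0010 → (2.000,0.735)–(2.366,1.000)
cell (2,1): code 0001 → (2.366,1.000)–(2.000,1.649)
cell (4,0): code 0100 → (4.811,1.000)–(5.000,0.875)
cell (4,1): code 1100 → (4.706,2.000)–(4.811,1.000)
cell (4,2): code 1100 → (4.906,3.000)–(4.706,2.000)
cell (4,3): code 1000 → (5.000,3.133)–(4.906,3.000)
cell (5,0): code 0010 → (5.000,0.875)–(5.343,1.000)
cell (5,1): code 0111 → (5.343,1.000)–(6.000,1.575)
cell (5,3): code 1101 → (5.932,4.000)–(5.000,3.133)
cell (5,4): code 1000 → (6.000,4.030)–(5.932,4.000)
cell (6,1): code 0010 → (6.000,1.575)–(6.124,2.000)
cell (6,2): code 0011 → (6.124,2.000)–(6.524,3.000)
cell (6,3): code 0011 → (6.524,3.000)–(6.043,4.000)
cell (6,4): code 0001 → (6.043,4.000)–(6.000,4.030)
total: 18 segments, chained into 2 closed loop(s), length Σ = 11.727554

segments=18 loops=2 length=11.728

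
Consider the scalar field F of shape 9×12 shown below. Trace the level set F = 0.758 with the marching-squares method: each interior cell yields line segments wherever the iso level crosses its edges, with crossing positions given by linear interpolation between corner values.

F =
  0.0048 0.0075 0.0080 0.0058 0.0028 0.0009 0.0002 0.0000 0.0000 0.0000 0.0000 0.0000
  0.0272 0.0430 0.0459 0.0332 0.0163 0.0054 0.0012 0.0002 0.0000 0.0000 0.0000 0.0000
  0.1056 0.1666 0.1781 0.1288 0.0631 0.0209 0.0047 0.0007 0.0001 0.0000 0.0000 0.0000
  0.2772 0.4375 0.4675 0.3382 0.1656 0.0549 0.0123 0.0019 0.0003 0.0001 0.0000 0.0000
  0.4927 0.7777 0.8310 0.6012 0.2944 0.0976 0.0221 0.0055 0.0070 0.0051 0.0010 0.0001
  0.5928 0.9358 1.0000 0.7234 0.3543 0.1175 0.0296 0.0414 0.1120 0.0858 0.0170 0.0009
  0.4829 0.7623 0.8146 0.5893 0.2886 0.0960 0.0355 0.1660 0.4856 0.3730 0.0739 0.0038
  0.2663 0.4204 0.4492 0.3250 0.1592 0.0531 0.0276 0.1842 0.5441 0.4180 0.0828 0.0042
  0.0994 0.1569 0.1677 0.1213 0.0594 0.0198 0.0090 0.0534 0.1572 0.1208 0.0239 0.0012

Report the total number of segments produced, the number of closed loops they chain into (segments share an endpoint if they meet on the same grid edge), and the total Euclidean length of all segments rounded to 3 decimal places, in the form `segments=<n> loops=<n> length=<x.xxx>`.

cell (3,0): code 0100 → (3.942,1.000)–(4.000,0.931)
cell (3,1): code 1100 → (3.799,2.000)–(3.942,1.000)
cell (3,2): code 1000 → (4.000,2.318)–(3.799,2.000)
cell (4,0): code 0110 → (4.000,0.931)–(5.000,0.482)
cell (4,2): code 1001 → (5.000,2.875)–(4.000,2.318)
cell (5,0): code 0110 → (5.000,0.482)–(6.000,0.985)
cell (5,2): code 1001 → (6.000,2.251)–(5.000,2.875)
cell (6,0): code 0010 → (6.000,0.985)–(6.013,1.000)
cell (6,1): code 0011 → (6.013,1.000)–(6.155,2.000)
cell (6,2): code 0001 → (6.155,2.000)–(6.000,2.251)
total: 10 segments, chained into 1 closed loop(s), length Σ = 7.340223

segments=10 loops=1 length=7.340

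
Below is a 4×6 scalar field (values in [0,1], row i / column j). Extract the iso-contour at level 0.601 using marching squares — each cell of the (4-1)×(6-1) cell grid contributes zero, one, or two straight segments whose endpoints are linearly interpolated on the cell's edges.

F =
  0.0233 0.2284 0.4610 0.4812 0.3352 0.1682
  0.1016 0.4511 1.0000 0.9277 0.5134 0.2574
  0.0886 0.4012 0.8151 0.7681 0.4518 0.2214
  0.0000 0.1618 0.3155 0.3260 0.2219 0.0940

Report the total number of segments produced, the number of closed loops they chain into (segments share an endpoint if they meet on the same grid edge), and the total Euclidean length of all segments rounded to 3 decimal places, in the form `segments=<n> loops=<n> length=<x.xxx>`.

segments=8 loops=1 length=7.491

cell (0,1): code 0100 → (0.260,2.000)–(1.000,1.273)
cell (0,2): code 1100 → (0.268,3.000)–(0.260,2.000)
cell (0,3): code 1000 → (1.000,3.789)–(0.268,3.000)
cell (1,1): code 0110 → (1.000,1.273)–(2.000,1.483)
cell (1,3): code 1001 → (2.000,3.528)–(1.000,3.789)
cell (2,1): code 0010 → (2.000,1.483)–(2.429,2.000)
cell (2,2): code 0011 → (2.429,2.000)–(2.378,3.000)
cell (2,3): code 0001 → (2.378,3.000)–(2.000,3.528)
total: 8 segments, chained into 1 closed loop(s), length Σ = 7.490896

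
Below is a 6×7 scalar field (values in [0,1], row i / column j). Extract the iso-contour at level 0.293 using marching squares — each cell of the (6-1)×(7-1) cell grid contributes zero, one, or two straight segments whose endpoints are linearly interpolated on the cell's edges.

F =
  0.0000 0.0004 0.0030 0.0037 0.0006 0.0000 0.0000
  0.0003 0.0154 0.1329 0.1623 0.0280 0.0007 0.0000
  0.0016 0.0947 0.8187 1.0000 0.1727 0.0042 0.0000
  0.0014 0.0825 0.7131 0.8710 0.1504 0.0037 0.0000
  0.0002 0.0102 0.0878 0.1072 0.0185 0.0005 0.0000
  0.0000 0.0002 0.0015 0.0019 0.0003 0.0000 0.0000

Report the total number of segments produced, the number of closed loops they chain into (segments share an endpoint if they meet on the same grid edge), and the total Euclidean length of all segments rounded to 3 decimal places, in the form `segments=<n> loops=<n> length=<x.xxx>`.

segments=8 loops=1 length=8.316

cell (1,1): code 0100 → (1.233,2.000)–(2.000,1.274)
cell (1,2): code 1100 → (1.156,3.000)–(1.233,2.000)
cell (1,3): code 1000 → (2.000,3.855)–(1.156,3.000)
cell (2,1): code 0110 → (2.000,1.274)–(3.000,1.334)
cell (2,3): code 1001 → (3.000,3.802)–(2.000,3.855)
cell (3,1): code 0010 → (3.000,1.334)–(3.672,2.000)
cell (3,2): code 0011 → (3.672,2.000)–(3.757,3.000)
cell (3,3): code 0001 → (3.757,3.000)–(3.000,3.802)
total: 8 segments, chained into 1 closed loop(s), length Σ = 8.315583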